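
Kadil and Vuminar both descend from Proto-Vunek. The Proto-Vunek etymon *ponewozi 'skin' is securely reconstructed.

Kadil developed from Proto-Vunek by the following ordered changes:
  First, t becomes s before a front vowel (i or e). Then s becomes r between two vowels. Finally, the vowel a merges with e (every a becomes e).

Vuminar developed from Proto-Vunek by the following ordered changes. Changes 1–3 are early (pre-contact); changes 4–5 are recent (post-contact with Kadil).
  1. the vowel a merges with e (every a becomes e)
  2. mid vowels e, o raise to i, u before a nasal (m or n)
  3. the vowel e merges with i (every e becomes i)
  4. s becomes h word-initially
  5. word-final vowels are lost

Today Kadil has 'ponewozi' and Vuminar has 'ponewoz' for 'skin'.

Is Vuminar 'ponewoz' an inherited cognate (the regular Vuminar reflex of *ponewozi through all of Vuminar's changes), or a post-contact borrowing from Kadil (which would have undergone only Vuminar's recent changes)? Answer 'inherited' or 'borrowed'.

borrowed

If inherited, *ponewozi would pass through all of Vuminar's changes:
Vuminar: start from *ponewozi.
  rule 1: no change — ponewozi
  rule 2 (pre-nasal raising): ponewozi → punewozi
  rule 3 (vowel merger): punewozi → puniwozi
  rule 4: no change — puniwozi
  rule 5 (apocope): puniwozi → puniwoz
  ⇒ Vuminar puniwoz
If borrowed from Kadil 'ponewozi' after the early changes, it would undergo only the recent ones:
  rule 4 (debuccalisation): no change (ponewozi)
  rule 5 (apocope): ponewozi → ponewoz
  ⇒ as a loan: ponewoz
Vuminar 'ponewoz' matches the loan outcome 'ponewoz', not the inherited 'puniwoz' — it skipped the early Vuminar changes, so it was borrowed from Kadil.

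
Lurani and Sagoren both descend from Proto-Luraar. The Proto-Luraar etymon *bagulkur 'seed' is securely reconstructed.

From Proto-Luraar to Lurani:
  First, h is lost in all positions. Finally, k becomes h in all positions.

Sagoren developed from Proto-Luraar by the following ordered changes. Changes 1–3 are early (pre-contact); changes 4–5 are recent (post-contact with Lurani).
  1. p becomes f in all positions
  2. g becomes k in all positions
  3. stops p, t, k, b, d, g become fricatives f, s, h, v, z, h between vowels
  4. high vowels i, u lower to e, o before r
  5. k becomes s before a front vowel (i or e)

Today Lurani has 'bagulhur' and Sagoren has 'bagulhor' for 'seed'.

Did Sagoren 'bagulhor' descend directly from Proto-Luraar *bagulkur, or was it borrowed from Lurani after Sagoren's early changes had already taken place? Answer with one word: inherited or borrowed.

If inherited, *bagulkur would pass through all of Sagoren's changes:
Sagoren: *bagulkur
  bagulkur (rule 1 does not apply)
  bagulkur → bakulkur   [unconditioned shift]
  bakulkur → bahulkur   [intervocalic lenition]
  bahulkur → bahulkor   [pre-rhotic lowering]
  bahulkor (rule 5 does not apply)
  giving Sagoren bahulkor.
If borrowed from Lurani 'bagulhur' after the early changes, it would undergo only the recent ones:
  rule 4 (pre-rhotic lowering): bagulhur → bagulhor
  rule 5 (palatalisation): no change (bagulhor)
  ⇒ as a loan: bagulhor
Sagoren 'bagulhor' matches the loan outcome 'bagulhor', not the inherited 'bahulkor' — it skipped the early Sagoren changes, so it was borrowed from Lurani.

borrowed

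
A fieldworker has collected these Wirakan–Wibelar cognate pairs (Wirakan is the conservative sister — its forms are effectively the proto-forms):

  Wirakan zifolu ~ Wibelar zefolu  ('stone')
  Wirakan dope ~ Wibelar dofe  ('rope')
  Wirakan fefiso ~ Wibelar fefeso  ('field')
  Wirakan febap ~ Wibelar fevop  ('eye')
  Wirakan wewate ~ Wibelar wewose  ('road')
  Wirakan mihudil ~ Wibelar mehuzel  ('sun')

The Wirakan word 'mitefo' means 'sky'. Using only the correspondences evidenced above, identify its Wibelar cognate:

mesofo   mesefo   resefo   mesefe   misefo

mesefo

fefiso ~ fefeso, mihudil ~ mehuzel — Wirakan i corresponds to Wibelar e after a consonant, before a consonant other than r, m, n, p, b, f, v.
wewate ~ wewose — Wirakan t corresponds to Wibelar s between vowels (before a front vowel).
Applying these to Wirakan 'mitefo':
  mitefo → metefo   (i→e after a consonant, before a consonant other than r, m, n, p, b, f, v)
  metefo → mesefo   (t→s between vowels (before a front vowel))
So the Wibelar cognate is 'mesefo'.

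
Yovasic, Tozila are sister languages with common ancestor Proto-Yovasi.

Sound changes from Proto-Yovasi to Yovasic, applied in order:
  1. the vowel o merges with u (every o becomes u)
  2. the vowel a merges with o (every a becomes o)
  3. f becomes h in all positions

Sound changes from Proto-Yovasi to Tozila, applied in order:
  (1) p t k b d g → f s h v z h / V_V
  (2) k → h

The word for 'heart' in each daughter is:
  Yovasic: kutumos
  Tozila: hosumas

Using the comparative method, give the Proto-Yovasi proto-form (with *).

Position 1: Yovasic has k, Tozila has h. Yovasic preserves k here (none of its changes turn any other segment into k), so the proto-segment is *k.
Position 3: Yovasic has t, Tozila has s. Yovasic preserves t here (none of its changes turn any other segment into t), so the proto-segment is *t.
Continuing position by position gives *kotumas; check it forward:
Yovasic: *kotumas
  kotumas → kutumas   [vowel merger]
  kutumas → kutumos   [vowel merger]
  kutumos (rule 3 does not apply)
  giving Yovasic kutumos.
Tozila: start from *kotumas.
  rule 1 (intervocalic lenition): kotumas → kosumas
  rule 2 (unconditioned shift): kosumas → hosumas
  ⇒ Tozila hosumas
No other proto-form is consistent with every reflex, so the reconstruction is *kotumas.

*kotumas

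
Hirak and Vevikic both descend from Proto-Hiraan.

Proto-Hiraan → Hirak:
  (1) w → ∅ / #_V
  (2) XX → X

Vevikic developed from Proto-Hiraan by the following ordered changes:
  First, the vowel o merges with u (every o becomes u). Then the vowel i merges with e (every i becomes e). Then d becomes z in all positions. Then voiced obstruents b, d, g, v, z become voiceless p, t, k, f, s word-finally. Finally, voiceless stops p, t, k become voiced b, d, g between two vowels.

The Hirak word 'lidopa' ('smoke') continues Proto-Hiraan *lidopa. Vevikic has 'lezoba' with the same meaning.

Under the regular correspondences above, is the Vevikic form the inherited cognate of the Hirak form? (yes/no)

no

Derive the expected Vevikic reflex of *lidopa:
Vevikic: start from *lidopa.
  rule 1 (vowel merger): lidopa → lidupa
  rule 2 (vowel merger): lidupa → ledupa
  rule 3 (unconditioned shift): ledupa → lezupa
  rule 4: no change — lezupa
  rule 5 (intervocalic voicing): lezupa → lezuba
  ⇒ Vevikic lezuba
The regular Vevikic reflex would be 'lezuba', but the attested form is 'lezoba'. The correspondence is irregular, so they are not cognates (the Vevikic form has a different source).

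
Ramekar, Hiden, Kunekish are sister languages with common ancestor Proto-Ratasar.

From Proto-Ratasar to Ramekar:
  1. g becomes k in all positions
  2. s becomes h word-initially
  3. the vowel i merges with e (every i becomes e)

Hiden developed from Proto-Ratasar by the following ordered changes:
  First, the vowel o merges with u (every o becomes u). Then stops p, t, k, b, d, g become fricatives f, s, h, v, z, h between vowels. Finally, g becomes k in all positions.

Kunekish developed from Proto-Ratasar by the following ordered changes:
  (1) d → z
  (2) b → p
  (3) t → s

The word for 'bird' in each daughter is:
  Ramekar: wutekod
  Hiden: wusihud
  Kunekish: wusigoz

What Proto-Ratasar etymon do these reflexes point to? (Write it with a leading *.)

Position 7: Ramekar has d, Hiden has d, Kunekish has z. Ramekar preserves d here (none of its changes turn any other segment into d), so the proto-segment is *d.
Position 5: Ramekar has k, Hiden has h, Kunekish has g. Kunekish preserves g here (none of its changes turn any other segment into g), so the proto-segment is *g.
Position 6: Ramekar has o, Hiden has u, Kunekish has o. Ramekar preserves o here (none of its changes turn any other segment into o), so the proto-segment is *o.
This points to *wutigod. Verify forward in each daughter:
Ramekar: *wutigod
  wutigod → wutikod   [unconditioned shift]
  wutikod (rule 2 does not apply)
  wutikod → wutekod   [vowel merger]
  giving Ramekar wutekod.
Hiden: *wutigod > wutigud > wusihud  (by vowel merger, intervocalic lenition)
Kunekish: *wutigod > wutigoz > wusigoz  (by unconditioned shift, unconditioned shift)
*wutigod is the unique common source.

*wutigod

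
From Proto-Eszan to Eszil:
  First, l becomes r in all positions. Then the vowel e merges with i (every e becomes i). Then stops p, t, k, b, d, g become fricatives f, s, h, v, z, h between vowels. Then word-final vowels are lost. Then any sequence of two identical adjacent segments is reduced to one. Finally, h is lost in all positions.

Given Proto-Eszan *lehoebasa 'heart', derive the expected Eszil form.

Eszil: *lehoebasa
  lehoebasa → rehoebasa   [unconditioned shift]
  rehoebasa → rihoibasa   [vowel merger]
  rihoibasa → rihoivasa   [intervocalic lenition]
  rihoivasa → rihoivas   [apocope]
  rihoivas (rule 5 does not apply)
  rihoivas → rioivas   [h-loss]
  giving Eszil rioivas.

rioivas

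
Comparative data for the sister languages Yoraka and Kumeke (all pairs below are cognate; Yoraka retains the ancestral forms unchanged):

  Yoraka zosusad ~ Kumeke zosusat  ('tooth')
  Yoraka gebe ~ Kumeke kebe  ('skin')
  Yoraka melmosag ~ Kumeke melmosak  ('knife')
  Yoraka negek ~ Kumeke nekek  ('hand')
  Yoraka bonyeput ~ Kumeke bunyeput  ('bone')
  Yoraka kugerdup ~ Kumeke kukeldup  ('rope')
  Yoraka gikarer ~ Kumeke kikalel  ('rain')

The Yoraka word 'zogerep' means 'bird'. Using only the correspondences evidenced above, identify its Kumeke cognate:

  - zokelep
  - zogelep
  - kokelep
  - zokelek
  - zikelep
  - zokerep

negek ~ nekek, kugerdup ~ kukeldup — Yoraka g corresponds to Kumeke k between vowels (before a front vowel).
gikarer ~ kikalel — Yoraka r corresponds to Kumeke l between vowels (before a front vowel).
Applying these to Yoraka 'zogerep':
  zogerep → zokerep   (g→k between vowels (before a front vowel))
  zokerep → zokelep   (r→l between vowels (before a front vowel))
So the Kumeke cognate is 'zokelep'.

zokelep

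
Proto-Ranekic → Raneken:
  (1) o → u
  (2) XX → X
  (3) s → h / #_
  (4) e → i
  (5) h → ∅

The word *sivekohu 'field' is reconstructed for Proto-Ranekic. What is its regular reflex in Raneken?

ivikuu

Raneken: start from *sivekohu.
  rule 1 (vowel merger): sivekohu → sivekuhu
  rule 2: no change — sivekuhu
  rule 3 (debuccalisation): sivekuhu → hivekuhu
  rule 4 (vowel merger): hivekuhu → hivikuhu
  rule 5 (h-loss): hivikuhu → ivikuu
  ⇒ Raneken ivikuu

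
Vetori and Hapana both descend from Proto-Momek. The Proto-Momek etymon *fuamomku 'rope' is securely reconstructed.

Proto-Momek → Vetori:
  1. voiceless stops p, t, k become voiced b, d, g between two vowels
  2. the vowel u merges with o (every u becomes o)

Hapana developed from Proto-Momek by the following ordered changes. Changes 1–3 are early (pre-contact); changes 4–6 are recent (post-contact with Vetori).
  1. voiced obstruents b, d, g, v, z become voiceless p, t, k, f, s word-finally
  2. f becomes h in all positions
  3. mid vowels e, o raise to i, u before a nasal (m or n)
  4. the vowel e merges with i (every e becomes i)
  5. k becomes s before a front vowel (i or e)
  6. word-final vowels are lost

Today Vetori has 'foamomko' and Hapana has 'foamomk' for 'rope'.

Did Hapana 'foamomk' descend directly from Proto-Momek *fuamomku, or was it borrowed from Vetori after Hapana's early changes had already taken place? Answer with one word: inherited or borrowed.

If inherited, *fuamomku would pass through all of Hapana's changes:
Hapana: *fuamomku
  fuamomku (rule 1 does not apply)
  fuamomku → huamomku   [unconditioned shift]
  huamomku → huamumku   [pre-nasal raising]
  huamumku (rule 4 does not apply)
  huamumku (rule 5 does not apply)
  huamumku → huamumk   [apocope]
  giving Hapana huamumk.
If borrowed from Vetori 'foamomko' after the early changes, it would undergo only the recent ones:
  rule 4 (vowel merger): no change (foamomko)
  rule 5 (palatalisation): no change (foamomko)
  rule 6 (apocope): foamomko → foamomk
  ⇒ as a loan: foamomk
Hapana 'foamomk' matches the loan outcome 'foamomk', not the inherited 'huamumk' — it skipped the early Hapana changes, so it was borrowed from Vetori.

borrowed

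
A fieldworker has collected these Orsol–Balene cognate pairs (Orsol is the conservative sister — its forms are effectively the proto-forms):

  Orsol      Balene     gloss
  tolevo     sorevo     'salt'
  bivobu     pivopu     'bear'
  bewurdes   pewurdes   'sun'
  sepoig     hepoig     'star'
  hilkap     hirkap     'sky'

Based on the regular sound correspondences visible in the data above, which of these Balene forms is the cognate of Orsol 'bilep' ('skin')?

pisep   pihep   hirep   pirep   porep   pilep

pirep

bivobu ~ pivopu — Orsol b corresponds to Balene p word-initially before a front vowel.
tolevo ~ sorevo — Orsol l corresponds to Balene r between vowels (before a front vowel).
Applying these to Orsol 'bilep':
  bilep → pilep   (b→p word-initially before a front vowel)
  pilep → pirep   (l→r between vowels (before a front vowel))
So the Balene cognate is 'pirep'.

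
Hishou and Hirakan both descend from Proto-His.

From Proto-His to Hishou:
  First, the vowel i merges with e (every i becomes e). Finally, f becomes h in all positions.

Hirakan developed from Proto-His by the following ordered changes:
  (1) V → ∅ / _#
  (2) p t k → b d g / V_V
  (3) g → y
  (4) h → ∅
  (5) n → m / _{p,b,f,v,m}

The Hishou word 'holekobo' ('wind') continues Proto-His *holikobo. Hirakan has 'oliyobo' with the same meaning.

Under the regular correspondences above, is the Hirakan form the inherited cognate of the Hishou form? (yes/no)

no

Derive the expected Hirakan reflex of *holikobo:
Hirakan: *holikobo > holikob > holigob > holiyob > oliyob  (by apocope, intervocalic voicing, unconditioned shift, h-loss)
The regular Hirakan reflex would be 'oliyob', but the attested form is 'oliyobo'. The correspondence is irregular, so they are not cognates (the Hirakan form has a different source).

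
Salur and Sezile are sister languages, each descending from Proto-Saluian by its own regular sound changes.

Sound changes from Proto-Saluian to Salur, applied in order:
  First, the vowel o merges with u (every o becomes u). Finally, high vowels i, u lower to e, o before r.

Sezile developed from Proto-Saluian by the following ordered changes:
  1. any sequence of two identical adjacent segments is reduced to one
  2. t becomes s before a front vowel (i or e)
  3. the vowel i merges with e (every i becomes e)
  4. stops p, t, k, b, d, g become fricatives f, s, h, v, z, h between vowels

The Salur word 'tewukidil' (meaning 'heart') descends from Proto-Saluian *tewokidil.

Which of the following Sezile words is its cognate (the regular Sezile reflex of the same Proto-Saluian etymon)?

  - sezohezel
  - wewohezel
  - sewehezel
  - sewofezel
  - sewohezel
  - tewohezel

sewohezel

Sezile: *tewokidil > sewokidil > sewokedel > sewohezel  (by palatalisation, vowel merger, intervocalic lenition)
Only 'sewohezel' matches the regular Sezile development of *tewokidil.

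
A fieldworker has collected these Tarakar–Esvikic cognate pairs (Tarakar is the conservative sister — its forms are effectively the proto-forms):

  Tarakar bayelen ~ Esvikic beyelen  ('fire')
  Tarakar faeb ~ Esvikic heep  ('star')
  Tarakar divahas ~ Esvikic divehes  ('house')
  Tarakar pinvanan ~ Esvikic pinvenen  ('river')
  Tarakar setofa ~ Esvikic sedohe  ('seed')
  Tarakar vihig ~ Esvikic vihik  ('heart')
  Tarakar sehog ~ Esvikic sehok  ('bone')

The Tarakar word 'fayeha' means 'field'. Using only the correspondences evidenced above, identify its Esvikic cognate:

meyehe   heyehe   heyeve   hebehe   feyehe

heyehe

faeb ~ heep — Tarakar f corresponds to Esvikic h word-initially before a back vowel.
bayelen ~ beyelen, divahas ~ divehes — Tarakar a corresponds to Esvikic e after a consonant, before a consonant other than r, m, n, p, b, f, v.
setofa ~ sedohe — Tarakar a corresponds to Esvikic e word-finally.
Applying these to Tarakar 'fayeha':
  fayeha → hayeha   (f→h word-initially before a back vowel)
  hayeha → heyeha   (a→e after a consonant, before a consonant other than r, m, n, p, b, f, v)
  heyeha → heyehe   (a→e word-finally)
So the Esvikic cognate is 'heyehe'.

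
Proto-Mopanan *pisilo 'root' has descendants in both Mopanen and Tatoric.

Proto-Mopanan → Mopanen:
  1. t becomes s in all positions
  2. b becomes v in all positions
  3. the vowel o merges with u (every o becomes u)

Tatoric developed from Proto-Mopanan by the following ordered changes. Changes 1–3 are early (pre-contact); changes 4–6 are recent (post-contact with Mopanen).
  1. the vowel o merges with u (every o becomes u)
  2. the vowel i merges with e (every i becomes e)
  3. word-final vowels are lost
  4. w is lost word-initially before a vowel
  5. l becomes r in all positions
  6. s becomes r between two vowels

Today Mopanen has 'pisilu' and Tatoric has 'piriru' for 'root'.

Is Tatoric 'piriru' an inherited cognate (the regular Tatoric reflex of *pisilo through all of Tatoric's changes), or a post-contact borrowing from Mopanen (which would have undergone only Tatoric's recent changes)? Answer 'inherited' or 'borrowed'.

If inherited, *pisilo would pass through all of Tatoric's changes:
Tatoric: *pisilo
  pisilo → pisilu   [vowel merger]
  pisilu → peselu   [vowel merger]
  peselu → pesel   [apocope]
  pesel (rule 4 does not apply)
  pesel → peser   [unconditioned shift]
  peser → perer   [rhotacism]
  giving Tatoric perer.
If borrowed from Mopanen 'pisilu' after the early changes, it would undergo only the recent ones:
  rule 4 (glide loss): no change (pisilu)
  rule 5 (unconditioned shift): pisilu → pisiru
  rule 6 (rhotacism): pisiru → piriru
  ⇒ as a loan: piriru
Tatoric 'piriru' matches the loan outcome 'piriru', not the inherited 'perer' — it skipped the early Tatoric changes, so it was borrowed from Mopanen.

borrowed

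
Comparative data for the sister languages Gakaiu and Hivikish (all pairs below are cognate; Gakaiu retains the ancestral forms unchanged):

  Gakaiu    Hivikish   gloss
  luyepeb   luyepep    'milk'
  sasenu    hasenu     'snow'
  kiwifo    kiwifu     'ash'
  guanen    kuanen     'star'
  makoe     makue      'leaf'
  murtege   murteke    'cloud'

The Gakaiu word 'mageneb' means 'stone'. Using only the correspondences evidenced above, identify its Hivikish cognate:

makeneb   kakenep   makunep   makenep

murtege ~ murteke — Gakaiu g corresponds to Hivikish k between vowels (before a front vowel).
luyepeb ~ luyepep — Gakaiu b corresponds to Hivikish p word-finally.
Applying these to Gakaiu 'mageneb':
  mageneb → makeneb   (g→k between vowels (before a front vowel))
  makeneb → makenep   (b→p word-finally)
So the Hivikish cognate is 'makenep'.

makenep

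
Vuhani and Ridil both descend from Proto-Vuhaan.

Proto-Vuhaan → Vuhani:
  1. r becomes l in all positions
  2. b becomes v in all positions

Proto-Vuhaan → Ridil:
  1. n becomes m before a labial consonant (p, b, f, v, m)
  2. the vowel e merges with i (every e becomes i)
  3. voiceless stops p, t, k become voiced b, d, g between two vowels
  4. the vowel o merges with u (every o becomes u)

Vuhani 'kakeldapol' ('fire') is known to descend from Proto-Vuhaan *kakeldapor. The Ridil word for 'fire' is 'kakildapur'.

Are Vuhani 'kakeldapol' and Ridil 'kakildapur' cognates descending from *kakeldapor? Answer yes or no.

Derive the expected Ridil reflex of *kakeldapor:
Ridil: start from *kakeldapor.
  rule 1: no change — kakeldapor
  rule 2 (vowel merger): kakeldapor → kakildapor
  rule 3 (intervocalic voicing): kakildapor → kagildabor
  rule 4 (vowel merger): kagildabor → kagildabur
  ⇒ Ridil kagildabur
The regular Ridil reflex would be 'kagildabur', but the attested form is 'kakildapur'. The correspondence is irregular, so they are not cognates (the Ridil form has a different source).

no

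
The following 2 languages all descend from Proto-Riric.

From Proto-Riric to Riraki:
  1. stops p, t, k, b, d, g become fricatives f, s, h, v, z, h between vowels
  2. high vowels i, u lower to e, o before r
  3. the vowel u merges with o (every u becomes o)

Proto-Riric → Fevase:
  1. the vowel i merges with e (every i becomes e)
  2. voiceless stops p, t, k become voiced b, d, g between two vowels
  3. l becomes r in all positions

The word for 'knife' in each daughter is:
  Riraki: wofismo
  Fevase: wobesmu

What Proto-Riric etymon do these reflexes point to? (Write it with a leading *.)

*wopismu

Position 4: Riraki has i, Fevase has e. Riraki preserves i here (none of its changes turn any other segment into i), so the proto-segment is *i.
Position 7: Riraki has o, Fevase has u. Fevase preserves u here (none of its changes turn any other segment into u), so the proto-segment is *u.
Position 3: Riraki has f, Fevase has b. Taking the neighbouring segments as reconstructed: Riraki f could go back to *p or *f; Fevase b could go back to *p or *b — the one source consistent with every daughter is *p.
Verify the candidate proto-form against each daughter:
Riraki: *wopismu > wofismu > wofismo  (by intervocalic lenition, vowel merger)
Fevase: start from *wopismu.
  rule 1 (vowel merger): wopismu → wopesmu
  rule 2 (intervocalic voicing): wopesmu → wobesmu
  rule 3: no change — wobesmu
  ⇒ Fevase wobesmu
*wopismu is the unique common source.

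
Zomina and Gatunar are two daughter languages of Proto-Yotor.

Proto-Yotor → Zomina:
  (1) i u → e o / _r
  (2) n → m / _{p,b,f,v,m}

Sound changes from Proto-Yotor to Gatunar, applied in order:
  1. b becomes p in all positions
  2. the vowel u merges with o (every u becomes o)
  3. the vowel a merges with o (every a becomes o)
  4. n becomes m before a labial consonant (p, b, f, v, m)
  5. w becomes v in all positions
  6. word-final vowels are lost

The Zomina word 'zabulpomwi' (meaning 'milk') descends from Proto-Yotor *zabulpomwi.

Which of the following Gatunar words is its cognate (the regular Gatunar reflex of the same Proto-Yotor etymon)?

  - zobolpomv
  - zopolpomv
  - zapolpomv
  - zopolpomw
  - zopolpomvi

zopolpomv

Gatunar: *zabulpomwi
  zabulpomwi → zapulpomwi   [unconditioned shift]
  zapulpomwi → zapolpomwi   [vowel merger]
  zapolpomwi → zopolpomwi   [vowel merger]
  zopolpomwi (rule 4 does not apply)
  zopolpomwi → zopolpomvi   [unconditioned shift]
  zopolpomvi → zopolpomv   [apocope]
  giving Gatunar zopolpomv.
Only 'zopolpomv' matches the regular Gatunar development of *zabulpomwi.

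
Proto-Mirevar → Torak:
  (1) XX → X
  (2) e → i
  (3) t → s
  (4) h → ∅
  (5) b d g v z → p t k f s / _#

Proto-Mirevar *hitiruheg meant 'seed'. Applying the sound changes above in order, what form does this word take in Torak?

Torak: *hitiruheg > hitiruhig > hisiruhig > isiruig > isiruik  (by vowel merger, unconditioned shift, h-loss, final devoicing)

isiruik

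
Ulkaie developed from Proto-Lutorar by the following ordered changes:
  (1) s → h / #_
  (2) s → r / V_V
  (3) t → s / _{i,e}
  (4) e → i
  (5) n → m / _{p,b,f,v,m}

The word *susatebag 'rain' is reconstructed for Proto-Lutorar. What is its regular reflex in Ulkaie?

hurasibag

Ulkaie: *susatebag > husatebag > huratebag > hurasebag > hurasibag  (by debuccalisation, rhotacism, palatalisation, vowel merger)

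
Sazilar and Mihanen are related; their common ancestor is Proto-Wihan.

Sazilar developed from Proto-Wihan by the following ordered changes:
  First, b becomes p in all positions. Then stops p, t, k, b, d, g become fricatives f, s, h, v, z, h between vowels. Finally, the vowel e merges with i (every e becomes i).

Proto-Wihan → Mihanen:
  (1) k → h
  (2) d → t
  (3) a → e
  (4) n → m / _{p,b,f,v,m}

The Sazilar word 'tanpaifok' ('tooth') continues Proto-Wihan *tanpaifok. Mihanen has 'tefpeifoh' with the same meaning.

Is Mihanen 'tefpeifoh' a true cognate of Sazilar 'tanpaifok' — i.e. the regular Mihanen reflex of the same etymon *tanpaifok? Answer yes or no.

Derive the expected Mihanen reflex of *tanpaifok:
Mihanen: *tanpaifok > tanpaifoh > tenpeifoh > tempeifoh  (by unconditioned shift, vowel merger, nasal place assimilation)
The regular Mihanen reflex would be 'tempeifoh', but the attested form is 'tefpeifoh'. The correspondence is irregular, so they are not cognates (the Mihanen form has a different source).

no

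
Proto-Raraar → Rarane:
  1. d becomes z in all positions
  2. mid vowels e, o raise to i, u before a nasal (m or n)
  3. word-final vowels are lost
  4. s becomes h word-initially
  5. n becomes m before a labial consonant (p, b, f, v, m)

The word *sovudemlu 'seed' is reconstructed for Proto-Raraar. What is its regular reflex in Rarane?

hovuziml

Rarane: start from *sovudemlu.
  rule 1 (unconditioned shift): sovudemlu → sovuzemlu
  rule 2 (pre-nasal raising): sovuzemlu → sovuzimlu
  rule 3 (apocope): sovuzimlu → sovuziml
  rule 4 (debuccalisation): sovuziml → hovuziml
  rule 5: no change — hovuziml
  ⇒ Rarane hovuziml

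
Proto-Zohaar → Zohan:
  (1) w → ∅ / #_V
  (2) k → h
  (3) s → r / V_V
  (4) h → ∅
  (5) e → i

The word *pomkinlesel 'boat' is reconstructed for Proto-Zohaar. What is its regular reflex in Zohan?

pominliril

Zohan: *pomkinlesel > pomhinlesel > pomhinlerel > pominlerel > pominliril  (by unconditioned shift, rhotacism, h-loss, vowel merger)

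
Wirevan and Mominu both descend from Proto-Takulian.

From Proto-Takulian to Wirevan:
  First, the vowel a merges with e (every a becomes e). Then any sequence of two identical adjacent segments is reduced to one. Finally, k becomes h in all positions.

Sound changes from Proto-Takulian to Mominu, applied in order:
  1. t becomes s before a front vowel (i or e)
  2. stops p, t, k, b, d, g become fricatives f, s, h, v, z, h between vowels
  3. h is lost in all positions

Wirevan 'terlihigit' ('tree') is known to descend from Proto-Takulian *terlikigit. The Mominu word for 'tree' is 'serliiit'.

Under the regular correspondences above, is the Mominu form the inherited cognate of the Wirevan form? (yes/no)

yes

Derive the expected Mominu reflex of *terlikigit:
Mominu: *terlikigit > serlikigit > serlihihit > serliiit  (by palatalisation, intervocalic lenition, h-loss)
Mominu 'serliiit' matches the regular reflex exactly, so the pair is cognate.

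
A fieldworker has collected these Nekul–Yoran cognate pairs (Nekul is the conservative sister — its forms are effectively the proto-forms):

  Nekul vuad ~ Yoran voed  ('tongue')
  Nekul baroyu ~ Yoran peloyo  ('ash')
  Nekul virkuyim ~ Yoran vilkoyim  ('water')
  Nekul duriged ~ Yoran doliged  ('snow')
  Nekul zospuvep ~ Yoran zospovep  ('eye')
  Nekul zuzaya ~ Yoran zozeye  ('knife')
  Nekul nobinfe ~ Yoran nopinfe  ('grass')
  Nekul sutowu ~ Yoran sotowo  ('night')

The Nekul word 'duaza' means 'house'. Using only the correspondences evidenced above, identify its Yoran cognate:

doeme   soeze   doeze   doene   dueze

doeze

vuad ~ voed — Nekul u corresponds to Yoran o after a consonant, before a back vowel.
vuad ~ voed — Nekul a corresponds to Yoran e after a vowel, before a consonant other than r, m, n, p, b, f, v.
zuzaya ~ zozeye — Nekul a corresponds to Yoran e word-finally.
Applying these to Nekul 'duaza':
  duaza → doaza   (u→o after a consonant, before a back vowel)
  doaza → doeza   (a→e after a vowel, before a consonant other than r, m, n, p, b, f, v)
  doeza → doeze   (a→e word-finally)
So the Yoran cognate is 'doeze'.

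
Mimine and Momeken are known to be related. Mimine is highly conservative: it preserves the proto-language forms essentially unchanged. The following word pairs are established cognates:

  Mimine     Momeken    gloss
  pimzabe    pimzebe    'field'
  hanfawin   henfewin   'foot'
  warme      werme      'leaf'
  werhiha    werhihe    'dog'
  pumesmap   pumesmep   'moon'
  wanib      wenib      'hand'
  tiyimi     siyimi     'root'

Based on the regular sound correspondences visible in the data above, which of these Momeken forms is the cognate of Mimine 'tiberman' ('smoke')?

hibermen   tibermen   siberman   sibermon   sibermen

tiyimi ~ siyimi — Mimine t corresponds to Momeken s word-initially before a front vowel.
hanfawin ~ henfewin, wanib ~ wenib — Mimine a corresponds to Momeken e after a consonant, before a nasal.
Applying these to Mimine 'tiberman':
  tiberman → siberman   (t→s word-initially before a front vowel)
  siberman → sibermen   (a→e after a consonant, before a nasal)
So the Momeken cognate is 'sibermen'.

sibermen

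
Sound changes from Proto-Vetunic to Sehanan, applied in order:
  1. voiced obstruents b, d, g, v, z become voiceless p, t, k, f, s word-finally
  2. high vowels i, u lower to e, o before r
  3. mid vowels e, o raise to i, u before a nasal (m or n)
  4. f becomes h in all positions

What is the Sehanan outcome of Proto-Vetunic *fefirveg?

Sehanan: start from *fefirveg.
  rule 1 (final devoicing): fefirveg → fefirvek
  rule 2 (pre-rhotic lowering): fefirvek → fefervek
  rule 3: no change — fefervek
  rule 4 (unconditioned shift): fefervek → hehervek
  ⇒ Sehanan hehervek

hehervek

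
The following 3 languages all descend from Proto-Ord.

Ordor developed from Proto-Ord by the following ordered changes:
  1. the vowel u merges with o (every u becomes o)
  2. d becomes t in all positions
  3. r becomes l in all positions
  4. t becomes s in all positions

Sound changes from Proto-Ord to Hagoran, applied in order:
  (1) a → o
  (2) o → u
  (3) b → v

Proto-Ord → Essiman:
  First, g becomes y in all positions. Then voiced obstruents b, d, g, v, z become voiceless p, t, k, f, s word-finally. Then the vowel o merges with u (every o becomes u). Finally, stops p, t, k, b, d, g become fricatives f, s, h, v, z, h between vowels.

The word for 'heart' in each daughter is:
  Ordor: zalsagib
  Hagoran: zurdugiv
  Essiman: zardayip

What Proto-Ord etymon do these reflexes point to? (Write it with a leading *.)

Position 6: Ordor has g, Hagoran has g, Essiman has y. Ordor preserves g here (none of its changes turn any other segment into g), so the proto-segment is *g.
Position 4: Ordor has s, Hagoran has d, Essiman has d. Hagoran preserves d here (none of its changes turn any other segment into d), so the proto-segment is *d.
Position 2: Ordor has a, Hagoran has u, Essiman has a. Ordor preserves a here (none of its changes turn any other segment into a), so the proto-segment is *a.
Continuing position by position gives *zardagib; check it forward:
Ordor: *zardagib
  zardagib (rule 1 does not apply)
  zardagib → zartagib   [unconditioned shift]
  zartagib → zaltagib   [unconditioned shift]
  zaltagib → zalsagib   [unconditioned shift]
  giving Ordor zalsagib.
Hagoran: *zardagib
  zardagib → zordogib   [vowel merger]
  zordogib → zurdugib   [vowel merger]
  zurdugib → zurdugiv   [unconditioned shift]
  giving Hagoran zurdugiv.
Essiman: *zardagib
  zardagib → zardayib   [unconditioned shift]
  zardayib → zardayip   [final devoicing]
  zardayip (rule 3 does not apply)
  zardayip (rule 4 does not apply)
  giving Essiman zardayip.
*zardagib is the unique common source.

*zardagib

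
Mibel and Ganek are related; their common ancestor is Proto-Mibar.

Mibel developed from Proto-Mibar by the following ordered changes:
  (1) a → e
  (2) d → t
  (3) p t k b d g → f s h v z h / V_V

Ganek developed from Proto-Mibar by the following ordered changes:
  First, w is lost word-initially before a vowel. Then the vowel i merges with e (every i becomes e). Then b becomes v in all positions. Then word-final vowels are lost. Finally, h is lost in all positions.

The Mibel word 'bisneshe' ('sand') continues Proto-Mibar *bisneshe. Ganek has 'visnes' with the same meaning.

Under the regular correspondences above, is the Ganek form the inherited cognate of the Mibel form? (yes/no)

no

Derive the expected Ganek reflex of *bisneshe:
Ganek: *bisneshe
  bisneshe (rule 1 does not apply)
  bisneshe → besneshe   [vowel merger]
  besneshe → vesneshe   [unconditioned shift]
  vesneshe → vesnesh   [apocope]
  vesnesh → vesnes   [h-loss]
  giving Ganek vesnes.
The regular Ganek reflex would be 'vesnes', but the attested form is 'visnes'. The correspondence is irregular, so they are not cognates (the Ganek form has a different source).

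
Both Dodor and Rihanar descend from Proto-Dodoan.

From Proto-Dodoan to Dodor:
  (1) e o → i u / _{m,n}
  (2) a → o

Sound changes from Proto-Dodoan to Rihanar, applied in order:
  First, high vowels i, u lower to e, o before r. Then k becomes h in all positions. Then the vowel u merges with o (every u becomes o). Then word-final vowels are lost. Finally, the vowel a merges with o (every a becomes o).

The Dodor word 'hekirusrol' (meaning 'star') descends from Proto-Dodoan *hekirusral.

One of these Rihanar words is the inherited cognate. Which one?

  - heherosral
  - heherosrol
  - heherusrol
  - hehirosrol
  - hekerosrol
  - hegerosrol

Rihanar: *hekirusral > hekerusral > heherusral > heherosral > heherosrol  (by pre-rhotic lowering, unconditioned shift, vowel merger, vowel merger)
The other candidates each miss or misapply at least one Rihanar change.

heherosrol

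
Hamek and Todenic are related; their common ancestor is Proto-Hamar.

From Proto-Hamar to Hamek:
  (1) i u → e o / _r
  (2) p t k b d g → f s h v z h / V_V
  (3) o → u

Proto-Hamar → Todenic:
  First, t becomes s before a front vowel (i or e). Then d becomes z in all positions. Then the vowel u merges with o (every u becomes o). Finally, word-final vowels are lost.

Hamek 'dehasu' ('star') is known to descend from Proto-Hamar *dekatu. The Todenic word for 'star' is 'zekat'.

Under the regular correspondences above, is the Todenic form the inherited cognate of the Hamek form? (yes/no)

Derive the expected Todenic reflex of *dekatu:
Todenic: start from *dekatu.
  rule 1: no change — dekatu
  rule 2 (unconditioned shift): dekatu → zekatu
  rule 3 (vowel merger): zekatu → zekato
  rule 4 (apocope): zekato → zekat
  ⇒ Todenic zekat
Todenic 'zekat' matches the regular reflex exactly, so the pair is cognate.

yes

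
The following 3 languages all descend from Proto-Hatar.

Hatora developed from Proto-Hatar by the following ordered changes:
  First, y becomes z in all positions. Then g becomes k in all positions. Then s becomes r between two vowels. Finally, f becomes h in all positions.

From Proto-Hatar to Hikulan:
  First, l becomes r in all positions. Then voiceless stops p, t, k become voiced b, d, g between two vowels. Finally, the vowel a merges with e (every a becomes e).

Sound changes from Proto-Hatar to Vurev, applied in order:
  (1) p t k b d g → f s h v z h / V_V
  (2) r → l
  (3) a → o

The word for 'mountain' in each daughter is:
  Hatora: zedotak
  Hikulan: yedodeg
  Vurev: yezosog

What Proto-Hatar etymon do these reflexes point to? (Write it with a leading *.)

*yedotag

Position 3: Hatora has d, Hikulan has d, Vurev has z. Hatora preserves d here (none of its changes turn any other segment into d), so the proto-segment is *d.
Position 5: Hatora has t, Hikulan has d, Vurev has s. Hatora preserves t here (none of its changes turn any other segment into t), so the proto-segment is *t.
This points to *yedotag. Verify forward in each daughter:
Hatora: start from *yedotag.
  rule 1 (unconditioned shift): yedotag → zedotag
  rule 2 (unconditioned shift): zedotag → zedotak
  rule 3: no change — zedotak
  rule 4: no change — zedotak
  ⇒ Hatora zedotak
Hikulan: *yedotag
  yedotag (rule 1 does not apply)
  yedotag → yedodag   [intervocalic voicing]
  yedodag → yedodeg   [vowel merger]
  giving Hikulan yedodeg.
Vurev: start from *yedotag.
  rule 1 (intervocalic lenition): yedotag → yezosag
  rule 2: no change — yezosag
  rule 3 (vowel merger): yezosag → yezosog
  ⇒ Vurev yezosog
No other proto-form is consistent with every reflex, so the reconstruction is *yedotag.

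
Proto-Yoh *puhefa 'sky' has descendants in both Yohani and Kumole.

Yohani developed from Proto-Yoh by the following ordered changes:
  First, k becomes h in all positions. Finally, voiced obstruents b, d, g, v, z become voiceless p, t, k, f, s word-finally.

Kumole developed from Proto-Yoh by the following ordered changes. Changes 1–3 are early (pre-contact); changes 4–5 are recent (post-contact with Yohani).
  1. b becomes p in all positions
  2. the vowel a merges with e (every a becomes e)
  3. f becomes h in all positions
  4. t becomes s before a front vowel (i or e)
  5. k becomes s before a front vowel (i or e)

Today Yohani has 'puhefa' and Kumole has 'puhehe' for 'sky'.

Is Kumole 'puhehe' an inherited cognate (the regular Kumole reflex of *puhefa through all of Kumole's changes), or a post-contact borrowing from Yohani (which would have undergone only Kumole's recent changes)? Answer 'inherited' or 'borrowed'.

If inherited, *puhefa would pass through all of Kumole's changes:
Kumole: *puhefa
  puhefa (rule 1 does not apply)
  puhefa → puhefe   [vowel merger]
  puhefe → puhehe   [unconditioned shift]
  puhehe (rule 4 does not apply)
  puhehe (rule 5 does not apply)
  giving Kumole puhehe.
If borrowed from Yohani 'puhefa' after the early changes, it would undergo only the recent ones:
  rule 4 (palatalisation): no change (puhefa)
  rule 5 (palatalisation): no change (puhefa)
  ⇒ as a loan: puhefa
Kumole 'puhehe' matches the inherited outcome exactly, so it is an inherited cognate, not a loan.

inherited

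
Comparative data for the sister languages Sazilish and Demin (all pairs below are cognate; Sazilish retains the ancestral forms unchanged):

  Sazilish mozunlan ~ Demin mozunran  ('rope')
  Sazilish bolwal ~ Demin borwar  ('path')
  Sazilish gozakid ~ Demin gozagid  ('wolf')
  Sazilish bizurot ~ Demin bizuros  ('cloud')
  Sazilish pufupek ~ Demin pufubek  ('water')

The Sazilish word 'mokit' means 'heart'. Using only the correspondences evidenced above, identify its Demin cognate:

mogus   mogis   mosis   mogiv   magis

gozakid ~ gozagid — Sazilish k corresponds to Demin g between vowels (before a front vowel).
bizurot ~ bizuros — Sazilish t corresponds to Demin s word-finally.
Applying these to Sazilish 'mokit':
  mokit → mogit   (k→g between vowels (before a front vowel))
  mogit → mogis   (t→s word-finally)
So the Demin cognate is 'mogis'.

mogis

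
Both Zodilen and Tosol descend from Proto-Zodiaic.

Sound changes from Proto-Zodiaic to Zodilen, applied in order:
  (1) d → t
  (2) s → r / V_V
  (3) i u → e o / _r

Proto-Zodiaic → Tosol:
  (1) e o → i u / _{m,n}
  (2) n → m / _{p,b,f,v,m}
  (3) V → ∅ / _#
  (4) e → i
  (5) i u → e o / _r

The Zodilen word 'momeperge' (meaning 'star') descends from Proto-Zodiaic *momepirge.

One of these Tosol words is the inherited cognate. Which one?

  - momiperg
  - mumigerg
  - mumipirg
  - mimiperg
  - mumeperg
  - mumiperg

mumiperg

Tosol: *momepirge
  momepirge → mumepirge   [pre-nasal raising]
  mumepirge (rule 2 does not apply)
  mumepirge → mumepirg   [apocope]
  mumepirg → mumipirg   [vowel merger]
  mumipirg → mumiperg   [pre-rhotic lowering]
  giving Tosol mumiperg.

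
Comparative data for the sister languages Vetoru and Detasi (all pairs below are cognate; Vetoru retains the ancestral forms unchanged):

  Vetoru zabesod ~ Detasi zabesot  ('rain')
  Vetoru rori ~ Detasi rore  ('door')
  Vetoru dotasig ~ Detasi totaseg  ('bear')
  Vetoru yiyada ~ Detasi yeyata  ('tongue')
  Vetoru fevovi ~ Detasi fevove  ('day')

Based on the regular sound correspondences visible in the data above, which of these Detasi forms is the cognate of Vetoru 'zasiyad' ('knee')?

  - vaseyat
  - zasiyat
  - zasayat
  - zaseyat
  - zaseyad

dotasig ~ totaseg, yiyada ~ yeyata — Vetoru i corresponds to Detasi e after a consonant, before a consonant other than r, m, n, p, b, f, v.
zabesod ~ zabesot — Vetoru d corresponds to Detasi t word-finally.
Applying these to Vetoru 'zasiyad':
  zasiyad → zaseyad   (i→e after a consonant, before a consonant other than r, m, n, p, b, f, v)
  zaseyad → zaseyat   (d→t word-finally)
So the Detasi cognate is 'zaseyat'.

zaseyat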